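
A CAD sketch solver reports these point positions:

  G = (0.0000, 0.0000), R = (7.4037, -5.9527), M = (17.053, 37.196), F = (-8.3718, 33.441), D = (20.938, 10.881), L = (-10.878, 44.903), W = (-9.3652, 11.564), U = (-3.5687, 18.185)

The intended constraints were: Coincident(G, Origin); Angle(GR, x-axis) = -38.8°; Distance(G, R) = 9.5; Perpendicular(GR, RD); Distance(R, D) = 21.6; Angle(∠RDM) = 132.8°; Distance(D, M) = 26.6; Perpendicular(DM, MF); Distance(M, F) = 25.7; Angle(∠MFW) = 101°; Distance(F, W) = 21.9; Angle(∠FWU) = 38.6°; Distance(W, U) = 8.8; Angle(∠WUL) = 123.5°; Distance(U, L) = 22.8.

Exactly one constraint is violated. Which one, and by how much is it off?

Distance(U, L) = 22.8 — off by 4.90.

G = (0.00, 0.00) ✓; GR at -38.80° ✓; |GR| = 9.500 ✓; ∠(GR, RD) = 90.00° ✓; |RD| = 21.60 ✓; ∠RDM = 132.8° ✓; |DM| = 26.60 ✓; ∠(DM, MF) = 90.00° ✓; |MF| = 25.70 ✓; ∠MFW = 101.0° ✓; |FW| = 21.90 ✓; ∠FWU = 38.60° ✓; |WU| = 8.800 ✓; ∠WUL = 123.5° ✓; |UL| = 27.70 ✗.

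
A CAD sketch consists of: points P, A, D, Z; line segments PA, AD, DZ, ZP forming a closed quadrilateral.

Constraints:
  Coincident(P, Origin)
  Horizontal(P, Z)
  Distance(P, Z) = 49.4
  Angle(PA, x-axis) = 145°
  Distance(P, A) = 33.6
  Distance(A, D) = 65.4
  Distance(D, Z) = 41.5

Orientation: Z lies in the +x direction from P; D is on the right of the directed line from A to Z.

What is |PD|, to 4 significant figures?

32.95

P is at the origin; P and Z share the same y with |PZ| = 49.4 and Z in +x, so Z = (49.4, 0). PA runs at 145.0° with |PA| = 33.6, so A = (-27.52, 19.27). D is determined by |AD| = 65.4 and |DZ| = 41.5 together: it lies at the intersection of circle(A, 65.4) and circle(Z, 41.5). With |AZ| = 79.30, the foot of the radical line on AZ is 55.76 from A and the perpendicular offset is √(65.4² − 55.76²) = 34.18. Taking the right-of-AZ solution: D = (18.26, -27.43).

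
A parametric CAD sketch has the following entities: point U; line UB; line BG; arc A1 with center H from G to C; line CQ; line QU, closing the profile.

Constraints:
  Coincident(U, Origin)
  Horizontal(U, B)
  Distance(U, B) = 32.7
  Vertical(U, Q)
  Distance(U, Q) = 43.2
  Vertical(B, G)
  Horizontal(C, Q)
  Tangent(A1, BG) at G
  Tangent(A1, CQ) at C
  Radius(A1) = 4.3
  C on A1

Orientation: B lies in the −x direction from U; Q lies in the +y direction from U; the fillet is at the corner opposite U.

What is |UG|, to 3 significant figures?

50.8

The virtual corner opposite U is at (-32.7, 43.2). The tangent condition forces HG to be normal to BG and since A1 is tangent to CQ there, HC ⟂ CQ, with radius 4.3, so the center H sits 4.3 in from both sides at H = (-28.4, 38.9). That places the tangent points at G = (-32.7, 38.9) on BG and C = (-28.4, 43.2) on CQ. Then |UG| = |G − U| = 50.8.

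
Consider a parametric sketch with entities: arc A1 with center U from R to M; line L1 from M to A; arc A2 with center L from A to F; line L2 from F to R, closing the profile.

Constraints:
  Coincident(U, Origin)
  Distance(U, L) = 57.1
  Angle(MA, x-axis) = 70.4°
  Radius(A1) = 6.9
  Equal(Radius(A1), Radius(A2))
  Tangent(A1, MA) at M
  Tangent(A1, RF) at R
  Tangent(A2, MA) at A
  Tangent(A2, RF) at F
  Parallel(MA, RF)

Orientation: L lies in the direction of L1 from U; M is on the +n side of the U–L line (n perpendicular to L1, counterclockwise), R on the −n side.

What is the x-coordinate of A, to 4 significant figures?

12.65

Tangency of A1 to both parallel lines with radius 6.9 puts M and R at U ± 6.9·n: M = (-6.500, 2.315), R = (6.500, -2.315). Equal radii place A and F the same way about L: A = L + 6.9·n = (12.65, 56.11), F = L − 6.9·n = (25.65, 51.48). So A.x = 12.65.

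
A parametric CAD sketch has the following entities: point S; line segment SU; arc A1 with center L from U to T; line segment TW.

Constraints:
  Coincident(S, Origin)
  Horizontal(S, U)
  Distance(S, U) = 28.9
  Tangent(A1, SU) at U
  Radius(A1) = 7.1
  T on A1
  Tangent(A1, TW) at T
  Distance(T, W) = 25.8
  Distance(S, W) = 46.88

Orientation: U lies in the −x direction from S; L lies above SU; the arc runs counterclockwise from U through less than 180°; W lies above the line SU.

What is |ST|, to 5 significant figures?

24.498

Checks: ∠(LU, US) = 90.00° ✓; |LT| = 7.100 ✓; ∠(LT, TW) = 90.00° ✓; |TW| = 25.80 ✓; |SW| = 46.88 ✓.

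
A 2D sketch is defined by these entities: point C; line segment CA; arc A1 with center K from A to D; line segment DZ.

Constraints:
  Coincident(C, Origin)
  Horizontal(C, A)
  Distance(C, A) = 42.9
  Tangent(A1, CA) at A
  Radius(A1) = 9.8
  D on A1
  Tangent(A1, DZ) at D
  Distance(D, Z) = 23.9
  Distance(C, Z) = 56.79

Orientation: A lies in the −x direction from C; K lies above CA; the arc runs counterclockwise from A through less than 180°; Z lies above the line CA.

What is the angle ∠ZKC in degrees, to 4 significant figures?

105.9°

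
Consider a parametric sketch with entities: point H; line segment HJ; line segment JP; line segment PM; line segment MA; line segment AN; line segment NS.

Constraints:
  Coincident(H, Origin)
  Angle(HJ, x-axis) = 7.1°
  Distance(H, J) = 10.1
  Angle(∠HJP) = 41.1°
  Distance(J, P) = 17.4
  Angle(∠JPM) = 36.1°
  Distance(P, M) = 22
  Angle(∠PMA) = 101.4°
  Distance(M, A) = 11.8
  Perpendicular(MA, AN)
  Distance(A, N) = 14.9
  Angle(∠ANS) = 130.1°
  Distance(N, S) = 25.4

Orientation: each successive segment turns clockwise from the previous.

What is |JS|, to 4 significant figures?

26.83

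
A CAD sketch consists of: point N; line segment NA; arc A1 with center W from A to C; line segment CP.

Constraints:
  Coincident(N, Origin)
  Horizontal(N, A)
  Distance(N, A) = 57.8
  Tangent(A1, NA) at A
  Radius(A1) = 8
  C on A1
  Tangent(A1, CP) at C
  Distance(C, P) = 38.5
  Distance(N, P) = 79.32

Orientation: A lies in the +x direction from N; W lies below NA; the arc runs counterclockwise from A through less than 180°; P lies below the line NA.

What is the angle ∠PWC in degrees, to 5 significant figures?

78.261°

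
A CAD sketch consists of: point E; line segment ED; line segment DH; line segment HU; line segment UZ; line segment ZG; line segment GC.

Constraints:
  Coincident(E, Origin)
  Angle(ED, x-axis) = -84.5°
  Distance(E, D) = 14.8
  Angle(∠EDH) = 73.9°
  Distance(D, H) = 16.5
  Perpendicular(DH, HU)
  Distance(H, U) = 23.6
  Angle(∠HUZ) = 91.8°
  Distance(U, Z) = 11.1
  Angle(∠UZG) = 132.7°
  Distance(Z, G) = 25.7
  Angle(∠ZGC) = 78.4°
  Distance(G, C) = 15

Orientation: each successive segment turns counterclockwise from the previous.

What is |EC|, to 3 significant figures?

17.2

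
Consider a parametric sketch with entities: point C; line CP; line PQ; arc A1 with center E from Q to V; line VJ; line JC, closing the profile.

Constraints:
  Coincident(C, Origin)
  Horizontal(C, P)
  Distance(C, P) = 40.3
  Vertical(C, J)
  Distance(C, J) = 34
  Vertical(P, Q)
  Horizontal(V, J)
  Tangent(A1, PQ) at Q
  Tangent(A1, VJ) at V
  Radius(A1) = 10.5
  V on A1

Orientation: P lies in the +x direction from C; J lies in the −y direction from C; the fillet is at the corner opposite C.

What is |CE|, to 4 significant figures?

37.95

C is at the origin; CP is horizontal with |CP| = 40.3 and P on the +x side, so P = (40.30, 0.000). C and J share the same x with |CJ| = 34.0 and J on the −y side, so J = (0.000, -34.00). The virtual corner opposite C is at (40.30, -34.00). Since A1 is tangent to PQ there, EQ ⟂ PQ and A1 meets VJ tangentially, so EV is at right angles to VJ, with radius 10.5, so the center E sits 10.5 in from both sides at E = (29.80, -23.50). Then |CE| = |E − C| = 37.95.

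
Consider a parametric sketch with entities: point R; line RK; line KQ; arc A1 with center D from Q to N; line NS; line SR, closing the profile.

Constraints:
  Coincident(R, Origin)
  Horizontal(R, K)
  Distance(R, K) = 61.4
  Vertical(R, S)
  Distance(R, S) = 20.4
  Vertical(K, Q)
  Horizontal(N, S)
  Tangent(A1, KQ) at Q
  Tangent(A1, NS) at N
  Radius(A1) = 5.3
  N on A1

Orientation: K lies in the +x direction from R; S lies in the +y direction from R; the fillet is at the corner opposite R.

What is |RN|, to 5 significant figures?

59.694

The virtual corner opposite R is at (61.400, 20.400). A1 meets KQ tangentially, so DQ is at right angles to KQ and the tangent condition forces DN to be normal to NS, with radius 5.3, so the center D sits 5.3 in from both sides at D = (56.100, 15.100). That places the tangent points at Q = (61.400, 15.100) on KQ and N = (56.100, 20.400) on NS. Then |RN| = |N − R| = 59.694.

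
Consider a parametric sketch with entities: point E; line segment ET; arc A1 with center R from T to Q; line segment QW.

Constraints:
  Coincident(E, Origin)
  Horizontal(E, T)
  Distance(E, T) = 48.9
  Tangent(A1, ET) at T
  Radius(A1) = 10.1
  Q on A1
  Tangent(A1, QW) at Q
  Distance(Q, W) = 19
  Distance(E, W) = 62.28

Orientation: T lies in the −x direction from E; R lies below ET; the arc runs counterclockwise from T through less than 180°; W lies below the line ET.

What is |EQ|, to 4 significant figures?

60.02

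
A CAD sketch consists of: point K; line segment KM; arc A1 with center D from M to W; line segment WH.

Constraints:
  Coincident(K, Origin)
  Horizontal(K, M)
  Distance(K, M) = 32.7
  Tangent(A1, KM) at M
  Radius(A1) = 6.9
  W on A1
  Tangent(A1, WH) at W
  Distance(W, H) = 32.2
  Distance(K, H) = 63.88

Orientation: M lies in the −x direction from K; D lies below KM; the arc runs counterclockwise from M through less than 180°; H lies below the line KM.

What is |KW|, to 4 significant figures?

38.49

Checks: K.y = 0.00, M.y = 0.00 ✓; |DW| = 6.900 ✓; ∠(DW, WH) = 90.00° ✓; |WH| = 32.20 ✓; |KH| = 63.88 ✓.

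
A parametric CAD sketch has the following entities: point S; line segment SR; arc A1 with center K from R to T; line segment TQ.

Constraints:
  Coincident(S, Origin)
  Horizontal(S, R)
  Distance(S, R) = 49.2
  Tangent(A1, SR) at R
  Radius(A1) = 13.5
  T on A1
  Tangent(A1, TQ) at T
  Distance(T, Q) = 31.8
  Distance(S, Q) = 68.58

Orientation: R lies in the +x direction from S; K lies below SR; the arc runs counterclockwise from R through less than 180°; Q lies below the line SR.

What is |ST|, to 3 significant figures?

41.2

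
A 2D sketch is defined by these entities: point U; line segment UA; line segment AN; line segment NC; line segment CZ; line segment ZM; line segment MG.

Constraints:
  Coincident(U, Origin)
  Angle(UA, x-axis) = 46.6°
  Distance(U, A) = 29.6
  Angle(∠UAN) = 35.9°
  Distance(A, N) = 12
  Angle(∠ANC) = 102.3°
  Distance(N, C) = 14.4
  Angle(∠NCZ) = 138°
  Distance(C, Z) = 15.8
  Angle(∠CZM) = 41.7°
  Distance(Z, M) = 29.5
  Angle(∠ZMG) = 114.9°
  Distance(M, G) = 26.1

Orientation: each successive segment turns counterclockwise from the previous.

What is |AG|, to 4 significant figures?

27.62

∠CZM = 41.7° gives ZM at 88.70° from the x-axis; with |ZM| = 29.5, M = (19.05, 22.34). ∠ZMG = 114.9° gives MG at 153.8° from the x-axis; with |MG| = 26.1, G = (-4.365, 33.87). Then |AG| = |G − A| = 27.62.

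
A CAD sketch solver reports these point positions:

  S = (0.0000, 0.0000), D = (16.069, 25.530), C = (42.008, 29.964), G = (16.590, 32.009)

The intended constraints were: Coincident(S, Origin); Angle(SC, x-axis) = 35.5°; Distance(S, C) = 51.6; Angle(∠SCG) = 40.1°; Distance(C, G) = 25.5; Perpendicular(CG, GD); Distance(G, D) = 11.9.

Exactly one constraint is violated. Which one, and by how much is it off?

Distance(G, D) = 11.9 — off by 5.40.

S = (0.00, 0.00) ✓; SC at 35.50° ✓; |SC| = 51.60 ✓; ∠SCG = 40.10° ✓; |CG| = 25.50 ✓; ∠(CG, GD) = 90.00° ✓; |GD| = 6.500 ✗.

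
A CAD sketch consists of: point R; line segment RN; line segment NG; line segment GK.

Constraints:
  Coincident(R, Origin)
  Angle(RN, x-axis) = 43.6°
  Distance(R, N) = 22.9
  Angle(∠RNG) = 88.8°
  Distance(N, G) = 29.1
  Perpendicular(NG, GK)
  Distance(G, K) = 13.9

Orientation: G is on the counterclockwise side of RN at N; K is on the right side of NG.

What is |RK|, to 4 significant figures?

46.62

∠RNG = 88.8°, so NG runs at 43.6° + (180° − 88.8°) = 134.8° from the x-axis; with |NG| = 29.1, G = N + 29.1·(cos 134.8°, sin 134.8°) = (-3.921, 36.44). NG ⟂ GK; with |GK| = 13.9 on the right of NG, K = G + 13.9·(0.7096, 0.7046) = (5.942, 46.24). Then |RK| = |K − R| = 46.62.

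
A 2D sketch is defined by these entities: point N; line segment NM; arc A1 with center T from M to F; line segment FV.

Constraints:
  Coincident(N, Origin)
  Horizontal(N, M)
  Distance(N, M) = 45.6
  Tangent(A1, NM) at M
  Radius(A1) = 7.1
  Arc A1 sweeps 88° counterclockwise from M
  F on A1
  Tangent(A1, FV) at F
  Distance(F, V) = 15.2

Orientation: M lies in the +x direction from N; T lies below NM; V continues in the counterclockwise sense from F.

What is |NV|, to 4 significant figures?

43.91

On A1, M sits at bearing 90° from T; an 88° counterclockwise sweep puts F at bearing 178°, so F = T + 7.1·(cos 178°, sin 178°) = (38.50, -6.852). A1 meets FV tangentially, so TF is at right angles to FV, so FV runs along (−sin 178°, cos 178°); with |FV| = 15.2, V = (37.97, -22.04). Then |NV| = |V − N| = 43.91.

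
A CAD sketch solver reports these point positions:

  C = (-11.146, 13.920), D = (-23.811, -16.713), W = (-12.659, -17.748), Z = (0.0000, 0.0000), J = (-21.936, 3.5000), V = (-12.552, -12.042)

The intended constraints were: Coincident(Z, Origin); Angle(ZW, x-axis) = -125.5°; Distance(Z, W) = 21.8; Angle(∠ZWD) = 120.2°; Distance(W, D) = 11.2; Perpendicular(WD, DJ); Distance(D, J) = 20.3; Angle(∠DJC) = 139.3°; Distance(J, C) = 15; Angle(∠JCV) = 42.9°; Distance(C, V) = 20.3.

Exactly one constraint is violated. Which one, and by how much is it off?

Distance(C, V) = 20.3 — off by 5.70.

Z = (0.00, 0.00) ✓; ZW at -125.5° ✓; |ZW| = 21.80 ✓; ∠ZWD = 120.2° ✓; |WD| = 11.20 ✓; ∠(WD, DJ) = 90.00° ✓; |DJ| = 20.30 ✓; ∠DJC = 139.3° ✓; |JC| = 15.00 ✓; ∠JCV = 42.90° ✓; |CV| = 26.00 ✗.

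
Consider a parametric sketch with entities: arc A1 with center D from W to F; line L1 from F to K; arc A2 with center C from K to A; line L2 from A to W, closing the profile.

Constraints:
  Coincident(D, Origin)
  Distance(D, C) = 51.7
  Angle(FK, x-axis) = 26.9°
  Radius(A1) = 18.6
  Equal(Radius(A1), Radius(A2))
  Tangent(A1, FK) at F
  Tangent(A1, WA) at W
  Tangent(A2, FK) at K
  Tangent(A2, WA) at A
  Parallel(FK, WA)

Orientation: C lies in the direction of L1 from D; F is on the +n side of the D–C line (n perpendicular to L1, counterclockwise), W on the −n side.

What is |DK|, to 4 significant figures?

54.94

Tangency of A1 to both parallel lines with radius 18.6 puts F and W at D ± 18.6·n: F = (-8.415, 16.59), W = (8.415, -16.59). Equal radii place K and A the same way about C: K = C + 18.6·n = (37.69, 39.98), A = C − 18.6·n = (54.52, 6.803). Then |DK| = |K − D| = 54.94.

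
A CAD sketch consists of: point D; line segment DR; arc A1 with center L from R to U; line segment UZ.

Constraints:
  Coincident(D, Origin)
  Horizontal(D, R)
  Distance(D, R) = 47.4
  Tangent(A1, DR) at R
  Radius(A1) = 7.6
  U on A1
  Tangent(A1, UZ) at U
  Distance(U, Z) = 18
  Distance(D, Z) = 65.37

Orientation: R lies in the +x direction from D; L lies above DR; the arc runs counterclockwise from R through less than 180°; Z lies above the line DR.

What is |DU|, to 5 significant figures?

54.414

Checks: |LU| = 7.600 ✓; ∠(LU, UZ) = 90.00° ✓; |UZ| = 18.00 ✓; |DZ| = 65.37 ✓.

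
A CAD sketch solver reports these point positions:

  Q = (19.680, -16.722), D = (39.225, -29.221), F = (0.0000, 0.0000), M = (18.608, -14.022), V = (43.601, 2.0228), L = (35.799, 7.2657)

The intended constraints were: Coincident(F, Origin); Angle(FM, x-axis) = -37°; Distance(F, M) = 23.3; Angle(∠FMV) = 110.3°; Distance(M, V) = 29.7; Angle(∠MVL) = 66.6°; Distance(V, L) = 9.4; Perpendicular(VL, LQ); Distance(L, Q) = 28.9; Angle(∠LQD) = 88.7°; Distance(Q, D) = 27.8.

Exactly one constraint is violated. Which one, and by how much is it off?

Distance(Q, D) = 27.8 — off by 4.60.

F = (0.00, 0.00) ✓; FM at -37.00° ✓; |FM| = 23.30 ✓; ∠FMV = 110.3° ✓; |MV| = 29.70 ✓; ∠MVL = 66.60° ✓; |VL| = 9.400 ✓; ∠(VL, LQ) = 90.00° ✓; |LQ| = 28.90 ✓; ∠LQD = 88.70° ✓; |QD| = 23.20 ✗.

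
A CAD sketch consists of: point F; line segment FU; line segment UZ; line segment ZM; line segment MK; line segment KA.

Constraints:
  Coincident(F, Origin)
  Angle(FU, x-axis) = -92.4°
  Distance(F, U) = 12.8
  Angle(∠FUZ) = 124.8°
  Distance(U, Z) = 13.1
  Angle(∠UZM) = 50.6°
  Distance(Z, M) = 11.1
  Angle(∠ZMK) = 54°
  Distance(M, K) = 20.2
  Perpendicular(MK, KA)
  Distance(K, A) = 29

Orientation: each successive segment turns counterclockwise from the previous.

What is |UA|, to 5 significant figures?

34.303

F is at the origin; FU runs at -92.4° with length 12.8, so U = (-0.53601, -12.789). ∠FUZ = 124.8° gives UZ at -37.200° from the x-axis; with |UZ| = 13.1, Z = (9.8985, -20.709). ∠UZM = 50.6° gives ZM at 92.200° from the x-axis; with |ZM| = 11.1, M = (9.4724, -9.6172). ∠ZMK = 54.0° gives MK at -141.80° from the x-axis; with |MK| = 20.2, K = (-6.4019, -22.109). MK ⟂ KA, so KA runs at -51.800°; with |KA| = 29.0, A = (11.532, -44.899). Then |UA| = |A − U| = 34.303.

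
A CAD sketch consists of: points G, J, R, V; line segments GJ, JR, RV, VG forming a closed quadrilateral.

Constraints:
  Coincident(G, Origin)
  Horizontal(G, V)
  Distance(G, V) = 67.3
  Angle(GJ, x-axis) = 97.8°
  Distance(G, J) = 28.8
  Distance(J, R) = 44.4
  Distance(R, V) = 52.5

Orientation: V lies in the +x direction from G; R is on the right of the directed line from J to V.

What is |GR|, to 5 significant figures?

19.503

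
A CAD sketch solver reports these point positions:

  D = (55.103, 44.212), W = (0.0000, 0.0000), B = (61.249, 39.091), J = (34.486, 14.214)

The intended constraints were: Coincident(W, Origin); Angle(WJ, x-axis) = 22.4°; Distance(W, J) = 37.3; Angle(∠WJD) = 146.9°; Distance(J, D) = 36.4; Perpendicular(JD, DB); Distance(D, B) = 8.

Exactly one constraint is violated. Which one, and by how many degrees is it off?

Perpendicular(JD, DB) — off by 5.30°.

W = (0.00, 0.00) ✓; WJ at 22.40° ✓; |WJ| = 37.30 ✓; ∠WJD = 146.9° ✓; |JD| = 36.40 ✓; ∠(JD, DB) = 95.30° ✗; |DB| = 8.000 ✓.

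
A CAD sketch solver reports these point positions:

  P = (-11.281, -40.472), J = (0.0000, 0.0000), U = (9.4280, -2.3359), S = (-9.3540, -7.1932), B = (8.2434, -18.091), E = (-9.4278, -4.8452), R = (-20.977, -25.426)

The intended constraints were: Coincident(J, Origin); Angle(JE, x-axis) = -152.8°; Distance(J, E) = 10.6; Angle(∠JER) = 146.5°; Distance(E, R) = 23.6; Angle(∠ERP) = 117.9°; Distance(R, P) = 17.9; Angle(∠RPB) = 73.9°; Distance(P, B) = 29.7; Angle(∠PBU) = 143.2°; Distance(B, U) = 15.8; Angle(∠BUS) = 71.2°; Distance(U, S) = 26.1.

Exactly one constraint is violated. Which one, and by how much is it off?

Distance(U, S) = 26.1 — off by 6.70.

J = (0.00, 0.00) ✓; JE at -152.8° ✓; |JE| = 10.60 ✓; ∠JER = 146.5° ✓; |ER| = 23.60 ✓; ∠ERP = 117.9° ✓; |RP| = 17.90 ✓; ∠RPB = 73.90° ✓; |PB| = 29.70 ✓; ∠PBU = 143.2° ✓; |BU| = 15.80 ✓; ∠BUS = 71.20° ✓; |US| = 19.40 ✗.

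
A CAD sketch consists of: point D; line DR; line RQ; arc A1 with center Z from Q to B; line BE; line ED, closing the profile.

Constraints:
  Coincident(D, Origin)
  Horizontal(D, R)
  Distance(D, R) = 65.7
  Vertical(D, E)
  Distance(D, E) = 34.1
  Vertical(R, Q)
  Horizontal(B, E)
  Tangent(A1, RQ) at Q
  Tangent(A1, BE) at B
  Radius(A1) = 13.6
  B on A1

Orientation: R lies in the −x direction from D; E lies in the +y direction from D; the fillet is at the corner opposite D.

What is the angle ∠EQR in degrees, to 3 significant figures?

102°

D is at the origin; D and R share the same y with |DR| = 65.7 and R on the −x side, so R = (-65.7, 0.00). D and E share the same x with |DE| = 34.1 and E on the +y side, so E = (0.00, 34.1). The virtual corner opposite D is at (-65.7, 34.1). A1 meets RQ tangentially, so ZQ is at right angles to RQ and tangency of A1 to BE means the radius ZB is perpendicular to BE, with radius 13.6, so the center Z sits 13.6 in from both sides at Z = (-52.1, 20.5). That places the tangent points at Q = (-65.7, 20.5) on RQ and B = (-52.1, 34.1) on BE. Then cos ∠EQR = QE·QR / (|QE||QR|), giving 102°.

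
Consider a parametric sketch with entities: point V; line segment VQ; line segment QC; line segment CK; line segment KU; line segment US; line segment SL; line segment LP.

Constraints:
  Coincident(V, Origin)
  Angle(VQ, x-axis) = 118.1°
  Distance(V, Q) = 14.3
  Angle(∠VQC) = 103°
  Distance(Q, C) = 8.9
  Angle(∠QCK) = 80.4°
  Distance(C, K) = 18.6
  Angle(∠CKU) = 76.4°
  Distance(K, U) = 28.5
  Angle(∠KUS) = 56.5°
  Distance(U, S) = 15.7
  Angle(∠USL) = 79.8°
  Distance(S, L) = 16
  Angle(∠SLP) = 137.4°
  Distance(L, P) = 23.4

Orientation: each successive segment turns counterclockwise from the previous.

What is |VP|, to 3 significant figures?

22.1

V is at the origin; VQ runs at 118.1° with length 14.3, so Q = (-6.74, 12.6). ∠VQC = 103.0° gives QC at -165° from the x-axis; with |QC| = 8.9, C = (-15.3, 10.3). ∠QCK = 80.4° gives CK at -65.3° from the x-axis; with |CK| = 18.6, K = (-7.56, -6.60). ∠CKU = 76.4° gives KU at 38.3° from the x-axis; with |KU| = 28.5, U = (14.8, 11.1). ∠KUS = 56.5° gives US at 162° from the x-axis; with |US| = 15.7, S = (-0.104, 16.0). ∠USL = 79.8° gives SL at -98.0° from the x-axis; with |SL| = 16.0, L = (-2.33, 0.121). ∠SLP = 137.4° gives LP at -55.4° from the x-axis; with |LP| = 23.4, P = (11.0, -19.1). Then |VP| = |P − V| = 22.1.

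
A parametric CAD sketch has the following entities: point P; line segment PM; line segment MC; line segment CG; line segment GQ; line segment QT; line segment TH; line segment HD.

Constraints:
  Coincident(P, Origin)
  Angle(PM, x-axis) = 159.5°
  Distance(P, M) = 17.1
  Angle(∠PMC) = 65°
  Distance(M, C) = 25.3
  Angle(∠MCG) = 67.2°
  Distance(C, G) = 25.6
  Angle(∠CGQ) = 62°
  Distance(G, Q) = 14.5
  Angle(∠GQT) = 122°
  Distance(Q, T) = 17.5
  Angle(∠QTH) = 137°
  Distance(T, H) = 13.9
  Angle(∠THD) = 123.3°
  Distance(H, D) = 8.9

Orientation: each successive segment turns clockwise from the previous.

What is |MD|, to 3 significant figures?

32.6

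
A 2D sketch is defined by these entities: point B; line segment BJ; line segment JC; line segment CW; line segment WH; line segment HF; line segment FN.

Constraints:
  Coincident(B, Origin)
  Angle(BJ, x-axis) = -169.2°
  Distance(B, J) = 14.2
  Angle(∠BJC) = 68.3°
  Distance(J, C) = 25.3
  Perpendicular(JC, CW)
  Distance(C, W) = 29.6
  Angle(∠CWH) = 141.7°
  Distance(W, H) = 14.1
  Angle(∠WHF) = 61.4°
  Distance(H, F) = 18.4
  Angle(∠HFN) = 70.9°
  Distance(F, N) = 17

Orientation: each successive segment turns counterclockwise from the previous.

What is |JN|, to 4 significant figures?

34.65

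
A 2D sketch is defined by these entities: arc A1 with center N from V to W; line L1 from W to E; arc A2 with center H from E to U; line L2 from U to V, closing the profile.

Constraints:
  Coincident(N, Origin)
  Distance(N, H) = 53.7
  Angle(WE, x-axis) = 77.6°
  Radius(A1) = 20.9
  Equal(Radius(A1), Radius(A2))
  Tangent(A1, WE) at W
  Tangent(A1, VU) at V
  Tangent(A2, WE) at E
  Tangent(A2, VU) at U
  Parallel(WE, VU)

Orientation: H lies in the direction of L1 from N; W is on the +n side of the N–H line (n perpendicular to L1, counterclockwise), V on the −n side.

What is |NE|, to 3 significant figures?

57.6

Tangency of A1 to both parallel lines with radius 20.9 puts W and V at N ± 20.9·n: W = (-20.4, 4.49), V = (20.4, -4.49). Equal radii place E and U the same way about H: E = H + 20.9·n = (-8.88, 56.9), U = H − 20.9·n = (31.9, 48.0). Then |NE| = |E − N| = 57.6.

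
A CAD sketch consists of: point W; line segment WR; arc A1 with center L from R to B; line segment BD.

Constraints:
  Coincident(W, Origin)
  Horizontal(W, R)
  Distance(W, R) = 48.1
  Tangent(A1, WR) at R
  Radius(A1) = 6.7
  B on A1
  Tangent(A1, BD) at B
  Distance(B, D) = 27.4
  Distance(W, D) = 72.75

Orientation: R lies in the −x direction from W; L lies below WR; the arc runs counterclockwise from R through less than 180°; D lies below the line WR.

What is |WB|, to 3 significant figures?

54.0

Checks: |WR| = 48.10 ✓; |LB| = 6.700 ✓; ∠(LB, BD) = 90.00° ✓; |BD| = 27.40 ✓; |WD| = 72.75 ✓.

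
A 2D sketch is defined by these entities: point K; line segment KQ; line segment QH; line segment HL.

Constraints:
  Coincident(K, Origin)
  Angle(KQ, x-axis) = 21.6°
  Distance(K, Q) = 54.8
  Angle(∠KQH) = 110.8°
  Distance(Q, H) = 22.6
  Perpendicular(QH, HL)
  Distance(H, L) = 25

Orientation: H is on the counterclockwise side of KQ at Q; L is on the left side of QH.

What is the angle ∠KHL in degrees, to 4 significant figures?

39.39°

K is at the origin; KQ runs at 21.6° with length 54.8, so Q = 54.8·(cos 21.6°, sin 21.6°) = (50.95, 20.17). ∠KQH = 110.8°, so QH runs at 21.6° + (180° − 110.8°) = 90.80° from the x-axis; with |QH| = 22.6, H = Q + 22.6·(cos 90.80°, sin 90.80°) = (50.64, 42.77). QH is perpendicular to HL; with |HL| = 25.0 on the left of QH, L = H + 25.0·(-0.9999, -0.01396) = (25.64, 42.42). Then cos ∠KHL = HK·HL / (|HK||HL|), giving 39.39°.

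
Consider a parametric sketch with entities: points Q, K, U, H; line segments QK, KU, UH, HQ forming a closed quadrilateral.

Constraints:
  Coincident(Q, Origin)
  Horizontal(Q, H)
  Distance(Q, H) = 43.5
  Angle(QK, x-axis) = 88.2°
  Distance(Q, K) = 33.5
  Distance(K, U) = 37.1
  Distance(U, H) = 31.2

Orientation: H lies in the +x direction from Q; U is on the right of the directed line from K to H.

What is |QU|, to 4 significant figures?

12.49

Q is at the origin; Q and H share the same y with |QH| = 43.5 and H in +x, so H = (43.5, 0). QK runs at 88.2° with |QK| = 33.5, so K = (1.052, 33.48). U is determined by |KU| = 37.1 and |UH| = 31.2 together: it lies at the intersection of circle(K, 37.1) and circle(H, 31.2). With |KH| = 54.06, the foot of the radical line on KH is 30.76 from K and the perpendicular offset is √(37.1² − 30.76²) = 20.74. Taking the right-of-KH solution: U = (12.36, -1.853).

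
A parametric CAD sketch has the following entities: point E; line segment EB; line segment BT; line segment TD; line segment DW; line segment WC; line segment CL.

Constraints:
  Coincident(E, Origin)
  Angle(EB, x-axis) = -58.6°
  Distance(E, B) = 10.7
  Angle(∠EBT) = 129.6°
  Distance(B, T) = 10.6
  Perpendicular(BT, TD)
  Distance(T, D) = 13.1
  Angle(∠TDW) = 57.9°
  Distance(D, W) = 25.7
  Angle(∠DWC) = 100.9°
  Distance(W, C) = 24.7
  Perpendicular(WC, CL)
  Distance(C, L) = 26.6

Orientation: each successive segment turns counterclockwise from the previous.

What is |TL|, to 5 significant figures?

18.388

∠DWC = 100.9° gives WC at -77.000° from the x-axis; with |WC| = 24.7, C = (-0.0051655, -32.158). The perpendicularity gives CL at right angles to WC, so CL runs at 13.000°; with |CL| = 26.6, L = (25.913, -26.174). Then |TL| = |L − T| = 18.388.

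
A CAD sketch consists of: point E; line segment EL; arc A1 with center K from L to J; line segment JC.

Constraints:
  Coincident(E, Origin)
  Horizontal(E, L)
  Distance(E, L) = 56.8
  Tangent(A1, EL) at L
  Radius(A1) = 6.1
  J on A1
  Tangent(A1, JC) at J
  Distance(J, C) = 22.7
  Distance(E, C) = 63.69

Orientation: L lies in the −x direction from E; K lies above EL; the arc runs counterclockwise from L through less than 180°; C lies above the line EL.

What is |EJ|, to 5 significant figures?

51.444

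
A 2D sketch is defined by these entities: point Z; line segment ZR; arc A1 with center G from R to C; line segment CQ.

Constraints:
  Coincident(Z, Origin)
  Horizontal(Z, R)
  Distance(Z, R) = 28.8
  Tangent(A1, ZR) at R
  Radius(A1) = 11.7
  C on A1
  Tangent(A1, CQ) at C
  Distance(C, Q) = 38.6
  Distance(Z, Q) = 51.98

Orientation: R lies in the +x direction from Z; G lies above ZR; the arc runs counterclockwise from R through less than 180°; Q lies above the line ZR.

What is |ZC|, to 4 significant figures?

42.52

Checks: Z = (0.00, 0.00) ✓; |GC| = 11.70 ✓; ∠(GC, CQ) = 90.00° ✓; |CQ| = 38.60 ✓; |ZQ| = 51.98 ✓.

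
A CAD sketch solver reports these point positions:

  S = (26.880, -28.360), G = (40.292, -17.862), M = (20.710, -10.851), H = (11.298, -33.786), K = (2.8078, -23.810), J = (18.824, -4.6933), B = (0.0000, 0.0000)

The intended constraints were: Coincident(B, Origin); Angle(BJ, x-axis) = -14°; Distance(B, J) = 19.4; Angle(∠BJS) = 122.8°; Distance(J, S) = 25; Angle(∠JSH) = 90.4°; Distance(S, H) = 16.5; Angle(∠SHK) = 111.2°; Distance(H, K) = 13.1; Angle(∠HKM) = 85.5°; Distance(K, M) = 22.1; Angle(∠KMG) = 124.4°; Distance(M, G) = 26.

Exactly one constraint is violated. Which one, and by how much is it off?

Distance(M, G) = 26 — off by 5.20.

B = (0.00, 0.00) ✓; BJ at -14.00° ✓; |BJ| = 19.40 ✓; ∠BJS = 122.8° ✓; |JS| = 25.00 ✓; ∠JSH = 90.40° ✓; |SH| = 16.50 ✓; ∠SHK = 111.2° ✓; |HK| = 13.10 ✓; ∠HKM = 85.50° ✓; |KM| = 22.10 ✓; ∠KMG = 124.4° ✓; |MG| = 20.80 ✗.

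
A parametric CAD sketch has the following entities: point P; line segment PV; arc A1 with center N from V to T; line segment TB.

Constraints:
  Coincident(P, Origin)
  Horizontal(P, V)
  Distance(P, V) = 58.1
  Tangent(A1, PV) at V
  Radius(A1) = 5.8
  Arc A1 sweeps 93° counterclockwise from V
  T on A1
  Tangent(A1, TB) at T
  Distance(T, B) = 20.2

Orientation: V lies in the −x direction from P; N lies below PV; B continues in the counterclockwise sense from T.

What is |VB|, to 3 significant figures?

26.7

P is at the origin; P and V share the same y with |PV| = 58.1 and V on the −x side, so V = (-58.1, 0.00). Since A1 is tangent to PV there, NV ⟂ PV, so N = V + (0, -5.8) = (-58.1, -5.80). On A1, V sits at bearing 90° from N; a 93° counterclockwise sweep puts T at bearing 183°, so T = N + 5.8·(cos 183°, sin 183°) = (-63.9, -6.10). A1 meets TB tangentially, so NT is at right angles to TB, so TB runs along (−sin 183°, cos 183°); with |TB| = 20.2, B = (-62.8, -26.3). Then |VB| = |B − V| = 26.7.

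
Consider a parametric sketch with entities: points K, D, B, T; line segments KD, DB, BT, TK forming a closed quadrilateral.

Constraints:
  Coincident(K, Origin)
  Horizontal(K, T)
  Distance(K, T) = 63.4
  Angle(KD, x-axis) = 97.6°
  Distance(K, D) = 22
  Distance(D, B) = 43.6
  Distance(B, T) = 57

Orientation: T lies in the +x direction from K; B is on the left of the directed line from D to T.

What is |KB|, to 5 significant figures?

57.529

Checks: |DB| = 43.60 ✓; |BT| = 57.00 ✓.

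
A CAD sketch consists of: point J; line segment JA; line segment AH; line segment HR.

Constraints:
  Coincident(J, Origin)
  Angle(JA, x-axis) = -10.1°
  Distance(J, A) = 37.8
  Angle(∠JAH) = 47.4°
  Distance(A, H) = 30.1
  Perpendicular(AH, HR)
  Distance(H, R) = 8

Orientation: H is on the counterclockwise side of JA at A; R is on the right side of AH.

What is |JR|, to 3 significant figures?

36.1

J is at the origin; JA runs at -10.1° with length 37.8, so A = 37.8·(cos -10.1°, sin -10.1°) = (37.2, -6.63). ∠JAH = 47.4°, so AH runs at -10.1° + (180° − 47.4°) = 122° from the x-axis; with |AH| = 30.1, H = A + 30.1·(cos 122°, sin 122°) = (21.0, 18.8). AH is perpendicular to HR; with |HR| = 8.0 on the right of AH, R = H + 8.0·(0.843, 0.537) = (27.8, 23.1). Then |JR| = |R − J| = 36.1.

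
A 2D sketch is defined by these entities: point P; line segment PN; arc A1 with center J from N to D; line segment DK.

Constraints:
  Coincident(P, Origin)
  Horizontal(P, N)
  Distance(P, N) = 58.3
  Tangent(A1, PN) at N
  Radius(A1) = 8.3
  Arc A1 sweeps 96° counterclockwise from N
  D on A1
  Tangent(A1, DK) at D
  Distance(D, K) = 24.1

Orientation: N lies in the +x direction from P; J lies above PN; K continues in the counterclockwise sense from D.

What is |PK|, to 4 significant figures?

72.10

P is at the origin; P and N share the same y with |PN| = 58.3 and N on the +x side, so N = (58.30, 0.000). The tangent condition forces JN to be normal to PN, so J = N + (0, 8.3) = (58.30, 8.300). On A1, N sits at bearing -90° from J; a 96° counterclockwise sweep puts D at bearing 6°, so D = J + 8.3·(cos 6°, sin 6°) = (66.55, 9.168). Tangency of A1 to DK means the radius JD is perpendicular to DK, so DK runs along (−sin 6°, cos 6°); with |DK| = 24.1, K = (64.04, 33.14). Then |PK| = |K − P| = 72.10.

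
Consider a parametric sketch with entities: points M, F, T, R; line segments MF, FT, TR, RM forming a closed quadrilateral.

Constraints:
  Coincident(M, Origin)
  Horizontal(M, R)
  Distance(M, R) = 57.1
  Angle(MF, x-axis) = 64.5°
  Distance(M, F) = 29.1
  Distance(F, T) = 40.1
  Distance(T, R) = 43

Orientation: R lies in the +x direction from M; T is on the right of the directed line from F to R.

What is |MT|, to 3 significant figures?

21.3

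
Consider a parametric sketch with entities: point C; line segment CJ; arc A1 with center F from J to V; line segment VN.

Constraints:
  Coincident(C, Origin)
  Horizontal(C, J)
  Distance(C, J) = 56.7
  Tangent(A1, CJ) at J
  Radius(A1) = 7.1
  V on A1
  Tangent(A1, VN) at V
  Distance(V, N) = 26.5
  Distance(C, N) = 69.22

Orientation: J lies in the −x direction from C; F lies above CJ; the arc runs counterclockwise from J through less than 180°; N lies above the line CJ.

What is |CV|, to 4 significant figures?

51.07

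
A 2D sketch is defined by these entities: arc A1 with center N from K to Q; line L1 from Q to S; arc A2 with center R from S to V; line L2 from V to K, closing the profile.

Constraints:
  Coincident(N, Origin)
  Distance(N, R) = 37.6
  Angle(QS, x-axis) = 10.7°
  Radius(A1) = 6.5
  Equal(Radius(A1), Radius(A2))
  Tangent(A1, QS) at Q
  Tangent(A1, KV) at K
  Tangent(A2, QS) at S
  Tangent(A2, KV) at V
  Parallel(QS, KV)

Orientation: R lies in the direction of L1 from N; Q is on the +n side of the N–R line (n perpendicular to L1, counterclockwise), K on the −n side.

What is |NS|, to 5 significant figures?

38.158

The slot axis is L1's direction at 10.7°, so u = (cos 10.7°, sin 10.7°) = (0.98261, 0.18567) and n = (−sin 10.7°, cos 10.7°) = (-0.18567, 0.98261). N is at the origin and R lies 37.6 along u from N, so R = 37.6·u = (36.946, 6.9811). Tangency of A1 to both parallel lines with radius 6.5 puts Q and K at N ± 6.5·n: Q = (-1.2068, 6.3870), K = (1.2068, -6.3870). Equal radii place S and V the same way about R: S = R + 6.5·n = (35.739, 13.368), V = R − 6.5·n = (38.153, 0.59408). Then |NS| = |S − N| = 38.158.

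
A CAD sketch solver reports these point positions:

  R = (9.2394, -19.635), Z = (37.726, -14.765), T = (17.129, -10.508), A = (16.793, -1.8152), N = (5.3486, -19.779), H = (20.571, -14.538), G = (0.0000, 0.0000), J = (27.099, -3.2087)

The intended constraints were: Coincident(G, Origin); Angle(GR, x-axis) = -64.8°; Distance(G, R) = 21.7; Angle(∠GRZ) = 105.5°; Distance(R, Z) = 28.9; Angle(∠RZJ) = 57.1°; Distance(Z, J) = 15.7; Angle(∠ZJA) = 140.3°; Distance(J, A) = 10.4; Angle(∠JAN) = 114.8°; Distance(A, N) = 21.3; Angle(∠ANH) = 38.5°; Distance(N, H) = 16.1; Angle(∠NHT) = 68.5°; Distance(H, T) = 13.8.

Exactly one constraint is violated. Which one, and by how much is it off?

Distance(H, T) = 13.8 — off by 8.50.

G = (0.00, 0.00) ✓; GR at -64.80° ✓; |GR| = 21.70 ✓; ∠GRZ = 105.5° ✓; |RZ| = 28.90 ✓; ∠RZJ = 57.10° ✓; |ZJ| = 15.70 ✓; ∠ZJA = 140.3° ✓; |JA| = 10.40 ✓; ∠JAN = 114.8° ✓; |AN| = 21.30 ✓; ∠ANH = 38.50° ✓; |NH| = 16.10 ✓; ∠NHT = 68.50° ✓; |HT| = 5.300 ✗.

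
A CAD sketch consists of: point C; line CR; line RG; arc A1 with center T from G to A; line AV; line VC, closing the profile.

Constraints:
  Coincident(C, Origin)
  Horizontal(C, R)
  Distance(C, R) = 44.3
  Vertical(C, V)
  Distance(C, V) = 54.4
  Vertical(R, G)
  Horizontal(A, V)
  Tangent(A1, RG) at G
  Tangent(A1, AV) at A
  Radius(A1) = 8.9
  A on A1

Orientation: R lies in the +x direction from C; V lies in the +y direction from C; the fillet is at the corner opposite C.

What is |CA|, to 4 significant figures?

64.90

C is at the origin; C and R share the same y with |CR| = 44.3 and R on the +x side, so R = (44.30, 0.000). CV is vertical with |CV| = 54.4 and V on the +y side, so V = (0.000, 54.40). The virtual corner opposite C is at (44.30, 54.40). A1 meets RG tangentially, so TG is at right angles to RG and tangency of A1 to AV means the radius TA is perpendicular to AV, with radius 8.9, so the center T sits 8.9 in from both sides at T = (35.40, 45.50). That places the tangent points at G = (44.30, 45.50) on RG and A = (35.40, 54.40) on AV. Then |CA| = |A − C| = 64.90.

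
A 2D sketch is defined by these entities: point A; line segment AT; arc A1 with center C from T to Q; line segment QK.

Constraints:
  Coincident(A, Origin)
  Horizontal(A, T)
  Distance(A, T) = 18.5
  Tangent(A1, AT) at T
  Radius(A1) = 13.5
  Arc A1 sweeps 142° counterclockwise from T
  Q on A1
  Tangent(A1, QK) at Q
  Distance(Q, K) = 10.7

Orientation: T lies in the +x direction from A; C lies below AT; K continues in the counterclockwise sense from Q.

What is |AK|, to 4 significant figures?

35.93

A is at the origin; AT is horizontal with |AT| = 18.5 and T on the +x side, so T = (18.50, 0.000). The tangent condition forces CT to be normal to AT, so C = T + (0, -13.5) = (18.50, -13.50). On A1, T sits at bearing 90° from C; a 142° counterclockwise sweep puts Q at bearing 232°, so Q = C + 13.5·(cos 232°, sin 232°) = (10.19, -24.14). Since A1 is tangent to QK there, CQ ⟂ QK, so QK runs along (−sin 232°, cos 232°); with |QK| = 10.7, K = (18.62, -30.73). Then |AK| = |K − A| = 35.93.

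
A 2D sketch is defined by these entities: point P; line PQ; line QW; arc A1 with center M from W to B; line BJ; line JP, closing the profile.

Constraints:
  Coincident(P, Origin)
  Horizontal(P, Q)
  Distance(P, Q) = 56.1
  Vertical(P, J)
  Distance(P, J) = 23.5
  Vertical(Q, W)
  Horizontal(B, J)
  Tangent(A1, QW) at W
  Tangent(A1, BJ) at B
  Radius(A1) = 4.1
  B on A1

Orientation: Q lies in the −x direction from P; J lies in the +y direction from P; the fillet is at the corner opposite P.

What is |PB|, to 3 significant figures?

57.1

P is at the origin; PQ is horizontal with |PQ| = 56.1 and Q on the −x side, so Q = (-56.1, 0.00). PJ is vertical with |PJ| = 23.5 and J on the +y side, so J = (0.00, 23.5). The virtual corner opposite P is at (-56.1, 23.5). A1 meets QW tangentially, so MW is at right angles to QW and since A1 is tangent to BJ there, MB ⟂ BJ, with radius 4.1, so the center M sits 4.1 in from both sides at M = (-52.0, 19.4). That places the tangent points at W = (-56.1, 19.4) on QW and B = (-52.0, 23.5) on BJ. Then |PB| = |B − P| = 57.1.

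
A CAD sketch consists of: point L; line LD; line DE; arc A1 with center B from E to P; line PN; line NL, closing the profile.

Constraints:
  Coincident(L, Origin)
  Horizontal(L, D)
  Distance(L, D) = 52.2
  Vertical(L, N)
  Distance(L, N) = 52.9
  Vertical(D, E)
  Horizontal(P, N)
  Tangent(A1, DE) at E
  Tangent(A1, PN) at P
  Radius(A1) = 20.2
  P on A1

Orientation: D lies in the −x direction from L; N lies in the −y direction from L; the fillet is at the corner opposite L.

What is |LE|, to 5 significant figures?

61.597

L is at the origin; L and D share the same y with |LD| = 52.2 and D on the −x side, so D = (-52.200, 0.0000). L and N share the same x with |LN| = 52.9 and N on the −y side, so N = (0.0000, -52.900). The virtual corner opposite L is at (-52.200, -52.900). Tangency of A1 to DE means the radius BE is perpendicular to DE and the tangent condition forces BP to be normal to PN, with radius 20.2, so the center B sits 20.2 in from both sides at B = (-32.000, -32.700). That places the tangent points at E = (-52.200, -32.700) on DE and P = (-32.000, -52.900) on PN. Then |LE| = |E − L| = 61.597.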